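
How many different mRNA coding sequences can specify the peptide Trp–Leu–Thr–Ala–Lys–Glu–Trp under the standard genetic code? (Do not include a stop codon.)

384

Trp: 1 codon.
Leu: 6 codons.
Thr: 4 codons.
Ala: 4 codons.
Lys: 2 codons.
Glu: 2 codons.
Trp: 1 codon.
1 × 6 × 4 × 4 × 2 × 2 × 1 = 384.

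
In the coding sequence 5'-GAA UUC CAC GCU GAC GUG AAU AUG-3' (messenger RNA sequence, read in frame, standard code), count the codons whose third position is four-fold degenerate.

2

Codon 1 GAA (Glu): third position 2-fold.
Codon 2 UUC (Phe): third position 2-fold.
Codon 3 CAC (His): third position 2-fold.
Codon 4 GCU (Ala): third position 4-fold.
Codon 5 GAC (Asp): third position 2-fold.
Codon 6 GUG (Val): third position 4-fold.
Codon 7 AAU (Asn): third position 2-fold.
Codon 8 AUG (Met): third position 1-fold.
Four-fold degenerate third positions: 2.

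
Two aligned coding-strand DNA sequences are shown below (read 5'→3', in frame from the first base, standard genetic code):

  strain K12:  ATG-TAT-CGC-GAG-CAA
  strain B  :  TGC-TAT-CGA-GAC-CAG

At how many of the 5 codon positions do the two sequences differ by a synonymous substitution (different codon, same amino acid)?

2

Codon 1: ATG Met / TGC Cys — nonsynonymous.
Codon 2: TAT Tyr / TAT Tyr — identical.
Codon 3: CGC Arg / CGA Arg — synonymous.
Codon 4: GAG Glu / GAC Asp — nonsynonymous.
Codon 5: CAA Gln / CAG Gln — synonymous.
Synonymous differences: 2.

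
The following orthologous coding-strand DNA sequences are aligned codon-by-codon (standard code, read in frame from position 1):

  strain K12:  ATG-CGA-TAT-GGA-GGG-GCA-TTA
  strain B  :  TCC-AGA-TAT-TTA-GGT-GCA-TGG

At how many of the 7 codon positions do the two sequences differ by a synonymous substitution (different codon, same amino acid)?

Codon 1: ATG Met / TCC Ser — nonsynonymous.
Codon 2: CGA Arg / AGA Arg — synonymous.
Codon 3: TAT Tyr / TAT Tyr — identical.
Codon 4: GGA Gly / TTA Leu — nonsynonymous.
Codon 5: GGG Gly / GGT Gly — synonymous.
Codon 6: GCA Ala / GCA Ala — identical.
Codon 7: TTA Leu / TGG Trp — nonsynonymous.
Synonymous differences: 2.

2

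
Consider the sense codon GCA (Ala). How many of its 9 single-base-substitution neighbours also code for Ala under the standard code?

3

Position 1: none → 0 synonymous.
Position 2: none → 0 synonymous.
Position 3: GCT, GCC, GCG → 3 synonymous.
Total: 0 + 0 + 3 = 3.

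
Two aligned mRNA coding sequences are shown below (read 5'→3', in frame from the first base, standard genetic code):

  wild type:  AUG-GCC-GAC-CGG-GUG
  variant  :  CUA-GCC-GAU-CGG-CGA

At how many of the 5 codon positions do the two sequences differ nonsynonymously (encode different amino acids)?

2

Codon 1: AUG Met / CUA Leu — nonsynonymous.
Codon 2: GCC Ala / GCC Ala — identical.
Codon 3: GAC Asp / GAU Asp — synonymous.
Codon 4: CGG Arg / CGG Arg — identical.
Codon 5: GUG Val / CGA Arg — nonsynonymous.
Nonsynonymous differences: 2.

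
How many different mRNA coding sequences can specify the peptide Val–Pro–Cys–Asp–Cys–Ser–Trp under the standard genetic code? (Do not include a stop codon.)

768

Val: 4 codons.
Pro: 4 codons.
Cys: 2 codons.
Asp: 2 codons.
Cys: 2 codons.
Ser: 6 codons.
Trp: 1 codon.
4 × 4 × 2 × 2 × 2 × 6 × 1 = 768.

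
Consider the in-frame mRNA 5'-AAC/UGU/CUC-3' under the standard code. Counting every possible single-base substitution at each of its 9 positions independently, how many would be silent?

Codon 1 (AAC, Asn): 1 synonymous substitution.
Codon 2 (UGU, Cys): 1 synonymous substitution.
Codon 3 (CUC, Leu): 3 synonymous substitutions.
Total: 1 + 1 + 3 = 5.

5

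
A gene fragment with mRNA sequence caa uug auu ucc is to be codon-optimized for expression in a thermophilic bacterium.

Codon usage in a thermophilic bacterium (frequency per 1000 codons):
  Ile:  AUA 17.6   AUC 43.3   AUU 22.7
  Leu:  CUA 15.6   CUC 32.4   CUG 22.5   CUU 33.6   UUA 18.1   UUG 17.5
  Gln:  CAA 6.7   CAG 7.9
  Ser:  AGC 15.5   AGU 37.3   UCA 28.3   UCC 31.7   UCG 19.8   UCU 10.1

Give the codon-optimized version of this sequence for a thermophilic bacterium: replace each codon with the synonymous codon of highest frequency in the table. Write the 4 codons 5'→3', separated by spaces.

Codon 1 (Gln): best is CAG at 7.9.
Codon 2 (Leu): best is CUU at 33.6.
Codon 3 (Ile): best is AUC at 43.3.
Codon 4 (Ser): best is AGU at 37.3.

CAG CUU AUC AGU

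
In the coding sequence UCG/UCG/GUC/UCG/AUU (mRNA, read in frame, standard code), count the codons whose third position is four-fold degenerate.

4

Codon 1 UCG (Ser): third position 4-fold.
Codon 2 UCG (Ser): third position 4-fold.
Codon 3 GUC (Val): third position 4-fold.
Codon 4 UCG (Ser): third position 4-fold.
Codon 5 AUU (Ile): third position 3-fold.
Four-fold degenerate third positions: 4.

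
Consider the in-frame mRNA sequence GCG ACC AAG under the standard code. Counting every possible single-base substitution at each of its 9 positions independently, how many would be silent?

Codon 1 (GCG, Ala): 3 synonymous substitutions.
Codon 2 (ACC, Thr): 3 synonymous substitutions.
Codon 3 (AAG, Lys): 1 synonymous substitution.
Total: 3 + 3 + 1 = 7.

7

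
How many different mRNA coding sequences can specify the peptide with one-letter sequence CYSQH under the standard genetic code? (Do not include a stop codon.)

96

Cys: 2 codons.
Tyr: 2 codons.
Ser: 6 codons.
Gln: 2 codons.
His: 2 codons.
2 × 2 × 6 × 2 × 2 = 96.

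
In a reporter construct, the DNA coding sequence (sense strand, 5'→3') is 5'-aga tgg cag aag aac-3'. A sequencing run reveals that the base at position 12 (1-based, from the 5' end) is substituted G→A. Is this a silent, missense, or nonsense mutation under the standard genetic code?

silent

Position 12 falls in codon 4: AAG → Lys.
After the substitution the codon is AAA → Lys.
Both encode Lys, so the change is synonymous.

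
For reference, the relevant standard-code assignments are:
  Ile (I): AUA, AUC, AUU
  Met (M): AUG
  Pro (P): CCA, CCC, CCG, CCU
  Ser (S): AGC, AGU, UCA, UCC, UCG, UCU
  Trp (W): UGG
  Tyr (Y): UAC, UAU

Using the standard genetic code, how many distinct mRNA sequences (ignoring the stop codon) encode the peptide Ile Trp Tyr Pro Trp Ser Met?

Ile: 3 codons.
Trp: 1 codon.
Tyr: 2 codons.
Pro: 4 codons.
Trp: 1 codon.
Ser: 6 codons.
Met: 1 codon.
3 × 1 × 2 × 4 × 1 × 6 × 1 = 144.

144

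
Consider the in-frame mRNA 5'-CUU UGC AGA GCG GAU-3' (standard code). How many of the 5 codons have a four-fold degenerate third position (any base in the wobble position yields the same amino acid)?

2

Codon 1 CUU (Leu): third position 4-fold.
Codon 2 UGC (Cys): third position 2-fold.
Codon 3 AGA (Arg): third position 2-fold.
Codon 4 GCG (Ala): third position 4-fold.
Codon 5 GAU (Asp): third position 2-fold.
Four-fold degenerate third positions: 2.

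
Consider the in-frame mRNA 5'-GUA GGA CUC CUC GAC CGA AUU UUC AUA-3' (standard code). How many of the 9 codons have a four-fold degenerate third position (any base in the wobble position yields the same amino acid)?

5

Codon 1 GUA (Val): third position 4-fold.
Codon 2 GGA (Gly): third position 4-fold.
Codon 3 CUC (Leu): third position 4-fold.
Codon 4 CUC (Leu): third position 4-fold.
Codon 5 GAC (Asp): third position 2-fold.
Codon 6 CGA (Arg): third position 4-fold.
Codon 7 AUU (Ile): third position 3-fold.
Codon 8 UUC (Phe): third position 2-fold.
Codon 9 AUA (Ile): third position 3-fold.
Four-fold degenerate third positions: 5.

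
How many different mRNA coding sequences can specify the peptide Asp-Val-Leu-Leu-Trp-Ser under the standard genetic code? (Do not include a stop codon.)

Asp: 2 codons.
Val: 4 codons.
Leu: 6 codons.
Leu: 6 codons.
Trp: 1 codon.
Ser: 6 codons.
2 × 4 × 6 × 6 × 1 × 6 = 1728.

1728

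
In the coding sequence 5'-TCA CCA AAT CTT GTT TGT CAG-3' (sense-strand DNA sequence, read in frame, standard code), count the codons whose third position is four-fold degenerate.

4

Codon 1 TCA (Ser): third position 4-fold.
Codon 2 CCA (Pro): third position 4-fold.
Codon 3 AAT (Asn): third position 2-fold.
Codon 4 CTT (Leu): third position 4-fold.
Codon 5 GTT (Val): third position 4-fold.
Codon 6 TGT (Cys): third position 2-fold.
Codon 7 CAG (Gln): third position 2-fold.
Four-fold degenerate third positions: 4.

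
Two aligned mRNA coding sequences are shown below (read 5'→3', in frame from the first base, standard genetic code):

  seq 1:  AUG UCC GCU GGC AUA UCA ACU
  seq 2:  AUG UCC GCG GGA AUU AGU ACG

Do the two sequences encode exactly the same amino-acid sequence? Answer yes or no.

yes

Codon 1: AUG Met / AUG Met — identical.
Codon 2: UCC Ser / UCC Ser — identical.
Codon 3: GCU Ala / GCG Ala — synonymous.
Codon 4: GGC Gly / GGA Gly — synonymous.
Codon 5: AUA Ile / AUU Ile — synonymous.
Codon 6: UCA Ser / AGU Ser — synonymous.
Codon 7: ACU Thr / ACG Thr — synonymous.
Nonsynonymous differences: 0 → same protein.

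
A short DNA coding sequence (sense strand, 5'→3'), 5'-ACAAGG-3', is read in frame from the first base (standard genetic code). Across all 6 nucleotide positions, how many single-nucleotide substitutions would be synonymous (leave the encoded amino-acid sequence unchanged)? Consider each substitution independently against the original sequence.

5

Codon 1 (ACA, Thr): 3 synonymous substitutions.
Codon 2 (AGG, Arg): 2 synonymous substitutions.
Total: 3 + 2 = 5.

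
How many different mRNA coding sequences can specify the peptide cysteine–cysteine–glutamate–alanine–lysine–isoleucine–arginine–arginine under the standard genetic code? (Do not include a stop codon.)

Cys: 2 codons.
Cys: 2 codons.
Glu: 2 codons.
Ala: 4 codons.
Lys: 2 codons.
Ile: 3 codons.
Arg: 6 codons.
Arg: 6 codons.
2 × 2 × 2 × 4 × 2 × 3 × 6 × 6 = 6912.

6912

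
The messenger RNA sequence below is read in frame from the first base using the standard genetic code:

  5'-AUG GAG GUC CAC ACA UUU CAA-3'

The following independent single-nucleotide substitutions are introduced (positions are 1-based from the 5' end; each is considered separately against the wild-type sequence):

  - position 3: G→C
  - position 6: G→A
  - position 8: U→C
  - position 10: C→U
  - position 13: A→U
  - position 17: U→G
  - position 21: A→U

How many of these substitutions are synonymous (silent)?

Codon 1: AUG (Met) → AUC (Ile) — missense.
Codon 2: GAG (Glu) → GAA (Glu) — synonymous.
Codon 3: GUC (Val) → GCC (Ala) — missense.
Codon 4: CAC (His) → UAC (Tyr) — missense.
Codon 5: ACA (Thr) → UCA (Ser) — missense.
Codon 6: UUU (Phe) → UGU (Cys) — missense.
Codon 7: CAA (Gln) → CAU (His) — missense.
Synonymous: 1 of 7.

1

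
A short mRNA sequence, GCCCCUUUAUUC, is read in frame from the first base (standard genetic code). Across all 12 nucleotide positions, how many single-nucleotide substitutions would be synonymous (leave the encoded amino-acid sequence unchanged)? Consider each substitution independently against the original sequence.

Codon 1 (GCC, Ala): 3 synonymous substitutions.
Codon 2 (CCU, Pro): 3 synonymous substitutions.
Codon 3 (UUA, Leu): 2 synonymous substitutions.
Codon 4 (UUC, Phe): 1 synonymous substitution.
Total: 3 + 3 + 2 + 1 = 9.

9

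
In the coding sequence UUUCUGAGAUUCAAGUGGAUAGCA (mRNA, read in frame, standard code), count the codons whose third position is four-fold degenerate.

Codon 1 UUU (Phe): third position 2-fold.
Codon 2 CUG (Leu): third position 4-fold.
Codon 3 AGA (Arg): third position 2-fold.
Codon 4 UUC (Phe): third position 2-fold.
Codon 5 AAG (Lys): third position 2-fold.
Codon 6 UGG (Trp): third position 1-fold.
Codon 7 AUA (Ile): third position 3-fold.
Codon 8 GCA (Ala): third position 4-fold.
Four-fold degenerate third positions: 2.

2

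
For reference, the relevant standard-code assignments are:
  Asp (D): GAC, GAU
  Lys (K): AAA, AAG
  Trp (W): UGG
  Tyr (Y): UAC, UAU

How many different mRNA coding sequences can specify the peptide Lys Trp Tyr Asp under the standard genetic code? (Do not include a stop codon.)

8

Lys: 2 codons.
Trp: 1 codon.
Tyr: 2 codons.
Asp: 2 codons.
2 × 1 × 2 × 2 = 8.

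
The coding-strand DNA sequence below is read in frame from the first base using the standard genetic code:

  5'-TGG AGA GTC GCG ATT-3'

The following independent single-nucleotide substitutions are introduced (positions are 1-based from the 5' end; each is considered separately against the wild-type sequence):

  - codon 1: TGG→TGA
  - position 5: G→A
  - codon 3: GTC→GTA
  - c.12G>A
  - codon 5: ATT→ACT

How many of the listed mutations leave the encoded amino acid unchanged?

Codon 1: TGG (Trp) → TGA (Stop) — nonsense.
Codon 2: AGA (Arg) → AAA (Lys) — missense.
Codon 3: GTC (Val) → GTA (Val) — synonymous.
Codon 4: GCG (Ala) → GCA (Ala) — synonymous.
Codon 5: ATT (Ile) → ACT (Thr) — missense.
Synonymous: 2 of 5.

2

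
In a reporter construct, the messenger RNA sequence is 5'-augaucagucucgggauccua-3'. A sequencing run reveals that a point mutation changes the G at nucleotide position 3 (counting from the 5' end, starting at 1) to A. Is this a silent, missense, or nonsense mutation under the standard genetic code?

Position 3 falls in codon 1: AUG → Met.
After the substitution the codon is AUA → Ile.
Met ≠ Ile, so this is a missense mutation.

missense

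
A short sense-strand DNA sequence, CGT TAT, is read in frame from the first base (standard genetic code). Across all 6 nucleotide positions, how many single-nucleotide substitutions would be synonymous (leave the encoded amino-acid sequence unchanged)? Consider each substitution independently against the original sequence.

4

Codon 1 (CGT, Arg): 3 synonymous substitutions.
Codon 2 (TAT, Tyr): 1 synonymous substitution.
Total: 3 + 1 = 4.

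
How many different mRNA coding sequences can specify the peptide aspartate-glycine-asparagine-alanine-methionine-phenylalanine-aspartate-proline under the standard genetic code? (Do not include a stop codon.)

Asp: 2 codons.
Gly: 4 codons.
Asn: 2 codons.
Ala: 4 codons.
Met: 1 codon.
Phe: 2 codons.
Asp: 2 codons.
Pro: 4 codons.
2 × 4 × 2 × 4 × 1 × 2 × 2 × 4 = 1024.

1024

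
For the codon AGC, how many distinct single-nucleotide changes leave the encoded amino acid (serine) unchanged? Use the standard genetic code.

Position 1: none → 0 synonymous.
Position 2: none → 0 synonymous.
Position 3: AGU → 1 synonymous.
Total: 0 + 0 + 1 = 1.

1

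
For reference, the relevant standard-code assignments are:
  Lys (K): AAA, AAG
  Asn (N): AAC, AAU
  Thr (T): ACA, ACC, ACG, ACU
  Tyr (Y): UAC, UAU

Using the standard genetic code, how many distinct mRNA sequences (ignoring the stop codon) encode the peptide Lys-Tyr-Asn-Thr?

32

Lys: 2 codons.
Tyr: 2 codons.
Asn: 2 codons.
Thr: 4 codons.
2 × 2 × 2 × 4 = 32.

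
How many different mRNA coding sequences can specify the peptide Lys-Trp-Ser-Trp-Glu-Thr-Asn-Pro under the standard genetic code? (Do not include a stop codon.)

Lys: 2 codons.
Trp: 1 codon.
Ser: 6 codons.
Trp: 1 codon.
Glu: 2 codons.
Thr: 4 codons.
Asn: 2 codons.
Pro: 4 codons.
2 × 1 × 6 × 1 × 2 × 4 × 2 × 4 = 768.

768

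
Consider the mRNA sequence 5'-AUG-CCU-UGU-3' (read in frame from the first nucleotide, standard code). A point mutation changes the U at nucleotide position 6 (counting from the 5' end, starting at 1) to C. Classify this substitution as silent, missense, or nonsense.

silent

Position 6 falls in codon 2: CCU → Pro.
After the substitution the codon is CCC → Pro.
Both encode Pro, so the change is synonymous.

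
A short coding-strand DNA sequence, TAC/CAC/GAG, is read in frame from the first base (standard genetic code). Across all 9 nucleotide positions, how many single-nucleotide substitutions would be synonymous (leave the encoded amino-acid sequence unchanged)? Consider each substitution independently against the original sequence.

Codon 1 (TAC, Tyr): 1 synonymous substitution.
Codon 2 (CAC, His): 1 synonymous substitution.
Codon 3 (GAG, Glu): 1 synonymous substitution.
Total: 1 + 1 + 1 = 3.

3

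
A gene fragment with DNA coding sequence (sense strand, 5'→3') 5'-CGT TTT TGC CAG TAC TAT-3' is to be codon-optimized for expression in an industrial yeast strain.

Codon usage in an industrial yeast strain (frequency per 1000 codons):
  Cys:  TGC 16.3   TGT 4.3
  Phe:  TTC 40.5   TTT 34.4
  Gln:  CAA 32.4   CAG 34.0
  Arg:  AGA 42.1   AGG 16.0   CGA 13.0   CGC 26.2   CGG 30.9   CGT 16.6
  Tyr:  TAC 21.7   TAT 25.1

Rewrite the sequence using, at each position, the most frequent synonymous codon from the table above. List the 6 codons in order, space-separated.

AGA TTC TGC CAG TAT TAT

Codon 1 (Arg): best is AGA at 42.1.
Codon 2 (Phe): best is TTC at 40.5.
Codon 3 (Cys): best is TGC at 16.3.
Codon 4 (Gln): best is CAG at 34.0.
Codon 5 (Tyr): best is TAT at 25.1.
Codon 6 (Tyr): best is TAT at 25.1.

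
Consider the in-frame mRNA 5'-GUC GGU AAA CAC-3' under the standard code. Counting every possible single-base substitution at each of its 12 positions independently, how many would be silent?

Codon 1 (GUC, Val): 3 synonymous substitutions.
Codon 2 (GGU, Gly): 3 synonymous substitutions.
Codon 3 (AAA, Lys): 1 synonymous substitution.
Codon 4 (CAC, His): 1 synonymous substitution.
Total: 3 + 3 + 1 + 1 = 8.

8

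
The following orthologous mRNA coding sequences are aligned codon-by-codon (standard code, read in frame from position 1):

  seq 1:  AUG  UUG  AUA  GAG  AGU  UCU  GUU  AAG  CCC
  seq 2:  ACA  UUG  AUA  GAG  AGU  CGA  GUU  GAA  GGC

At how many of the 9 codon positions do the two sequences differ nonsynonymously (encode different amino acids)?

Codon 1: AUG Met / ACA Thr — nonsynonymous.
Codon 2: UUG Leu / UUG Leu — identical.
Codon 3: AUA Ile / AUA Ile — identical.
Codon 4: GAG Glu / GAG Glu — identical.
Codon 5: AGU Ser / AGU Ser — identical.
Codon 6: UCU Ser / CGA Arg — nonsynonymous.
Codon 7: GUU Val / GUU Val — identical.
Codon 8: AAG Lys / GAA Glu — nonsynonymous.
Codon 9: CCC Pro / GGC Gly — nonsynonymous.
Nonsynonymous differences: 4.

4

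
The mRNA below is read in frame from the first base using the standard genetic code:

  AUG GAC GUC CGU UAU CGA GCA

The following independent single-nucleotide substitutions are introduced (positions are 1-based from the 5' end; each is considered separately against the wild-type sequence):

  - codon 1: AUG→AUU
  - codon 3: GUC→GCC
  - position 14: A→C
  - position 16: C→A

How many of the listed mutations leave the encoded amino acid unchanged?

1

Codon 1: AUG (Met) → AUU (Ile) — missense.
Codon 3: GUC (Val) → GCC (Ala) — missense.
Codon 5: UAU (Tyr) → UCU (Ser) — missense.
Codon 6: CGA (Arg) → AGA (Arg) — synonymous.
Synonymous: 1 of 4.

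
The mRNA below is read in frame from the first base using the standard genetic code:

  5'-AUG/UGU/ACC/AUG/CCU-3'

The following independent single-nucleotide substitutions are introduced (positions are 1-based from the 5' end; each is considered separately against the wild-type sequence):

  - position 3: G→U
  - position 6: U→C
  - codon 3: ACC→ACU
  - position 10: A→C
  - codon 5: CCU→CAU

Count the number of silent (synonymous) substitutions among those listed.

Codon 1: AUG (Met) → AUU (Ile) — missense.
Codon 2: UGU (Cys) → UGC (Cys) — synonymous.
Codon 3: ACC (Thr) → ACU (Thr) — synonymous.
Codon 4: AUG (Met) → CUG (Leu) — missense.
Codon 5: CCU (Pro) → CAU (His) — missense.
Synonymous: 2 of 5.

2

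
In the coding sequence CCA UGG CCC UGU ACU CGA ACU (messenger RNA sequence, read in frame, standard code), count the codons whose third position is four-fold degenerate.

Codon 1 CCA (Pro): third position 4-fold.
Codon 2 UGG (Trp): third position 1-fold.
Codon 3 CCC (Pro): third position 4-fold.
Codon 4 UGU (Cys): third position 2-fold.
Codon 5 ACU (Thr): third position 4-fold.
Codon 6 CGA (Arg): third position 4-fold.
Codon 7 ACU (Thr): third position 4-fold.
Four-fold degenerate third positions: 5.

5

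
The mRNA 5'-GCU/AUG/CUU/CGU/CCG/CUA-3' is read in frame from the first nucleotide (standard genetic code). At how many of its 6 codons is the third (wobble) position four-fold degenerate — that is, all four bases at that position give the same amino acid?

5

Codon 1 GCU (Ala): third position 4-fold.
Codon 2 AUG (Met): third position 1-fold.
Codon 3 CUU (Leu): third position 4-fold.
Codon 4 CGU (Arg): third position 4-fold.
Codon 5 CCG (Pro): third position 4-fold.
Codon 6 CUA (Leu): third position 4-fold.
Four-fold degenerate third positions: 5.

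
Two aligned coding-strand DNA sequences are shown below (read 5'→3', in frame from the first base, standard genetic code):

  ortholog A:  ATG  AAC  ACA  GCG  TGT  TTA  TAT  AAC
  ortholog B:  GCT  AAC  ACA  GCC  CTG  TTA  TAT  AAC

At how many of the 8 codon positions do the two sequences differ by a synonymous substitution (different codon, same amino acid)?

Codon 1: ATG Met / GCT Ala — nonsynonymous.
Codon 2: AAC Asn / AAC Asn — identical.
Codon 3: ACA Thr / ACA Thr — identical.
Codon 4: GCG Ala / GCC Ala — synonymous.
Codon 5: TGT Cys / CTG Leu — nonsynonymous.
Codon 6: TTA Leu / TTA Leu — identical.
Codon 7: TAT Tyr / TAT Tyr — identical.
Codon 8: AAC Asn / AAC Asn — identical.
Synonymous differences: 1.

1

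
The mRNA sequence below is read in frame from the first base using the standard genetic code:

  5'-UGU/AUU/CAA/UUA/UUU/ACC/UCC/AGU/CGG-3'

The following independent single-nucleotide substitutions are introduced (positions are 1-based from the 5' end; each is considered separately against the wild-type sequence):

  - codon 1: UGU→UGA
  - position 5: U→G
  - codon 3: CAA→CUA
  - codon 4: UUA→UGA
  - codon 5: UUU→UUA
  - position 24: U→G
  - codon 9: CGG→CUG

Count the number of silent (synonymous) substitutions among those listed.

Codon 1: UGU (Cys) → UGA (Stop) — nonsense.
Codon 2: AUU (Ile) → AGU (Ser) — missense.
Codon 3: CAA (Gln) → CUA (Leu) — missense.
Codon 4: UUA (Leu) → UGA (Stop) — nonsense.
Codon 5: UUU (Phe) → UUA (Leu) — missense.
Codon 8: AGU (Ser) → AGG (Arg) — missense.
Codon 9: CGG (Arg) → CUG (Leu) — missense.
Synonymous: 0 of 7.

0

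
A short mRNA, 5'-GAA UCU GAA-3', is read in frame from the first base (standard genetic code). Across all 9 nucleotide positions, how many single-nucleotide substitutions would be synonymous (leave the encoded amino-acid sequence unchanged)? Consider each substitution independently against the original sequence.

Codon 1 (GAA, Glu): 1 synonymous substitution.
Codon 2 (UCU, Ser): 3 synonymous substitutions.
Codon 3 (GAA, Glu): 1 synonymous substitution.
Total: 1 + 3 + 1 = 5.

5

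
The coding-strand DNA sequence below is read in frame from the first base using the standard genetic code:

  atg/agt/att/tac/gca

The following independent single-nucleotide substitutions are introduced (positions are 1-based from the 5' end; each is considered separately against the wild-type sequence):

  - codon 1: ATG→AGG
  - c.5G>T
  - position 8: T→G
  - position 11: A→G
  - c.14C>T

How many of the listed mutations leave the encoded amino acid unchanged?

Codon 1: ATG (Met) → AGG (Arg) — missense.
Codon 2: AGT (Ser) → ATT (Ile) — missense.
Codon 3: ATT (Ile) → AGT (Ser) — missense.
Codon 4: TAC (Tyr) → TGC (Cys) — missense.
Codon 5: GCA (Ala) → GTA (Val) — missense.
Synonymous: 0 of 5.

0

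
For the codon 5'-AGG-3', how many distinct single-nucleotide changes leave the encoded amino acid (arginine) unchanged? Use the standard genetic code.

2

Position 1: CGG → 1 synonymous.
Position 2: none → 0 synonymous.
Position 3: AGA → 1 synonymous.
Total: 1 + 0 + 1 = 2.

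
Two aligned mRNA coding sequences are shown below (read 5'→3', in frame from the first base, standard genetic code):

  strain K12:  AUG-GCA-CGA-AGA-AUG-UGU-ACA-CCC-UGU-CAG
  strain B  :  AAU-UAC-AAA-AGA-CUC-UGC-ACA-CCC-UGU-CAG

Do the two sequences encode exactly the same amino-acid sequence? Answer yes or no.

no

Codon 1: AUG Met / AAU Asn — nonsynonymous.
Codon 2: GCA Ala / UAC Tyr — nonsynonymous.
Codon 3: CGA Arg / AAA Lys — nonsynonymous.
Codon 4: AGA Arg / AGA Arg — identical.
Codon 5: AUG Met / CUC Leu — nonsynonymous.
Codon 6: UGU Cys / UGC Cys — synonymous.
Codon 7: ACA Thr / ACA Thr — identical.
Codon 8: CCC Pro / CCC Pro — identical.
Codon 9: UGU Cys / UGU Cys — identical.
Codon 10: CAG Gln / CAG Gln — identical.
Nonsynonymous differences: 4 → different protein.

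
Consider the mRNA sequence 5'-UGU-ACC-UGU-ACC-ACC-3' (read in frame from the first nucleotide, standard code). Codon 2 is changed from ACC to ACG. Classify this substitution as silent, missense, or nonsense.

silent

Position 6 falls in codon 2: ACC → Thr.
After the substitution the codon is ACG → Thr.
Both encode Thr, so the change is synonymous.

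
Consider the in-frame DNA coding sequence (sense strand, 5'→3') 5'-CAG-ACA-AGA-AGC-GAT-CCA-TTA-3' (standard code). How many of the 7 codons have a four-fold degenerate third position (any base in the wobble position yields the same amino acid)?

2

Codon 1 CAG (Gln): third position 2-fold.
Codon 2 ACA (Thr): third position 4-fold.
Codon 3 AGA (Arg): third position 2-fold.
Codon 4 AGC (Ser): third position 2-fold.
Codon 5 GAT (Asp): third position 2-fold.
Codon 6 CCA (Pro): third position 4-fold.
Codon 7 TTA (Leu): third position 2-fold.
Four-fold degenerate third positions: 2.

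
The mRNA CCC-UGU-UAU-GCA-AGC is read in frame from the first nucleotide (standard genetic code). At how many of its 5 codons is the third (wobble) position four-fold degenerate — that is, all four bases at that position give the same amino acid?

2

Codon 1 CCC (Pro): third position 4-fold.
Codon 2 UGU (Cys): third position 2-fold.
Codon 3 UAU (Tyr): third position 2-fold.
Codon 4 GCA (Ala): third position 4-fold.
Codon 5 AGC (Ser): third position 2-fold.
Four-fold degenerate third positions: 2.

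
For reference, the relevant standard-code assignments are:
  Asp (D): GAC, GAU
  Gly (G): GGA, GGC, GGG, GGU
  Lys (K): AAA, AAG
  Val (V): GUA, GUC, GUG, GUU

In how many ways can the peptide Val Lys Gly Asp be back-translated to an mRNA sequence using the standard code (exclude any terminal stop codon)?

Val: 4 codons.
Lys: 2 codons.
Gly: 4 codons.
Asp: 2 codons.
4 × 2 × 4 × 2 = 64.

64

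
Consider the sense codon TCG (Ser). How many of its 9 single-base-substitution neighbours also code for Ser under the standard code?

Position 1: none → 0 synonymous.
Position 2: none → 0 synonymous.
Position 3: TCT, TCC, TCA → 3 synonymous.
Total: 0 + 0 + 3 = 3.

3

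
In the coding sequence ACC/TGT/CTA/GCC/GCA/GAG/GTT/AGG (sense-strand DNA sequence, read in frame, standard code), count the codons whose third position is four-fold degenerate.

5

Codon 1 ACC (Thr): third position 4-fold.
Codon 2 TGT (Cys): third position 2-fold.
Codon 3 CTA (Leu): third position 4-fold.
Codon 4 GCC (Ala): third position 4-fold.
Codon 5 GCA (Ala): third position 4-fold.
Codon 6 GAG (Glu): third position 2-fold.
Codon 7 GTT (Val): third position 4-fold.
Codon 8 AGG (Arg): third position 2-fold.
Four-fold degenerate third positions: 5.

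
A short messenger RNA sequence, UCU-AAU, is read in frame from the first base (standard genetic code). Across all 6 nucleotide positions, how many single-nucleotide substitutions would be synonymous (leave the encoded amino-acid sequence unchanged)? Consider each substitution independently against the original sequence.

4

Codon 1 (UCU, Ser): 3 synonymous substitutions.
Codon 2 (AAU, Asn): 1 synonymous substitution.
Total: 3 + 1 = 4.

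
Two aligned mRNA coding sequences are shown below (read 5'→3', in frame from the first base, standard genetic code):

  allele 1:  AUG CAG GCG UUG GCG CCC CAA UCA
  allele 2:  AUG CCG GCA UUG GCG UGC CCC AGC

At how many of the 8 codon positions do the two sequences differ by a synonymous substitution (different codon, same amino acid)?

Codon 1: AUG Met / AUG Met — identical.
Codon 2: CAG Gln / CCG Pro — nonsynonymous.
Codon 3: GCG Ala / GCA Ala — synonymous.
Codon 4: UUG Leu / UUG Leu — identical.
Codon 5: GCG Ala / GCG Ala — identical.
Codon 6: CCC Pro / UGC Cys — nonsynonymous.
Codon 7: CAA Gln / CCC Pro — nonsynonymous.
Codon 8: UCA Ser / AGC Ser — synonymous.
Synonymous differences: 2.

2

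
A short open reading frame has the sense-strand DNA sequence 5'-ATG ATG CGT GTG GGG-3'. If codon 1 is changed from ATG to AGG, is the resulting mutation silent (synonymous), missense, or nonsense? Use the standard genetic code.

Position 2 falls in codon 1: ATG → Met.
After the substitution the codon is AGG → Arg.
Met ≠ Arg, so this is a missense mutation.

missense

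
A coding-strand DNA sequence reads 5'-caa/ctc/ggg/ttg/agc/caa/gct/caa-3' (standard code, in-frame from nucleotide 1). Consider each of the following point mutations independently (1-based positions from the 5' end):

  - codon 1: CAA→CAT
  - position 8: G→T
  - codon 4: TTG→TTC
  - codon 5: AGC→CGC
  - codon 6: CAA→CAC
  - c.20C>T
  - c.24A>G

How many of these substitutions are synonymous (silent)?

Codon 1: CAA (Gln) → CAT (His) — missense.
Codon 3: GGG (Gly) → GTG (Val) — missense.
Codon 4: TTG (Leu) → TTC (Phe) — missense.
Codon 5: AGC (Ser) → CGC (Arg) — missense.
Codon 6: CAA (Gln) → CAC (His) — missense.
Codon 7: GCT (Ala) → GTT (Val) — missense.
Codon 8: CAA (Gln) → CAG (Gln) — synonymous.
Synonymous: 1 of 7.

1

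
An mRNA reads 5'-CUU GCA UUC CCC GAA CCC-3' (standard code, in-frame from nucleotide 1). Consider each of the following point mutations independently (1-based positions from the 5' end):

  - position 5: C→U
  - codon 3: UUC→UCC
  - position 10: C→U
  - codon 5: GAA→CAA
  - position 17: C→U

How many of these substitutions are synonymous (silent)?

Codon 2: GCA (Ala) → GUA (Val) — missense.
Codon 3: UUC (Phe) → UCC (Ser) — missense.
Codon 4: CCC (Pro) → UCC (Ser) — missense.
Codon 5: GAA (Glu) → CAA (Gln) — missense.
Codon 6: CCC (Pro) → CUC (Leu) — missense.
Synonymous: 0 of 5.

0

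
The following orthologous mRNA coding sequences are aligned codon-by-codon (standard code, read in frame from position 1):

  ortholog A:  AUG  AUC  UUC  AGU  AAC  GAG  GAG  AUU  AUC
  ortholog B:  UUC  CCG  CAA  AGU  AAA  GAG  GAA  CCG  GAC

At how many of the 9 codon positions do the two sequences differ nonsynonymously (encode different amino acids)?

6

Codon 1: AUG Met / UUC Phe — nonsynonymous.
Codon 2: AUC Ile / CCG Pro — nonsynonymous.
Codon 3: UUC Phe / CAA Gln — nonsynonymous.
Codon 4: AGU Ser / AGU Ser — identical.
Codon 5: AAC Asn / AAA Lys — nonsynonymous.
Codon 6: GAG Glu / GAG Glu — identical.
Codon 7: GAG Glu / GAA Glu — synonymous.
Codon 8: AUU Ile / CCG Pro — nonsynonymous.
Codon 9: AUC Ile / GAC Asp — nonsynonymous.
Nonsynonymous differences: 6.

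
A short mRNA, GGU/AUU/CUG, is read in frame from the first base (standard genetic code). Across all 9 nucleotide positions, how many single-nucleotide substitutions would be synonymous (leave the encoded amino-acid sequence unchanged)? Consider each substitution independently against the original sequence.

9

Codon 1 (GGU, Gly): 3 synonymous substitutions.
Codon 2 (AUU, Ile): 2 synonymous substitutions.
Codon 3 (CUG, Leu): 4 synonymous substitutions.
Total: 3 + 2 + 4 = 9.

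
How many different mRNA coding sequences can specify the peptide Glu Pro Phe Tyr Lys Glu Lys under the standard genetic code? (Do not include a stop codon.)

256

Glu: 2 codons.
Pro: 4 codons.
Phe: 2 codons.
Tyr: 2 codons.
Lys: 2 codons.
Glu: 2 codons.
Lys: 2 codons.
2 × 4 × 2 × 2 × 2 × 2 × 2 = 256.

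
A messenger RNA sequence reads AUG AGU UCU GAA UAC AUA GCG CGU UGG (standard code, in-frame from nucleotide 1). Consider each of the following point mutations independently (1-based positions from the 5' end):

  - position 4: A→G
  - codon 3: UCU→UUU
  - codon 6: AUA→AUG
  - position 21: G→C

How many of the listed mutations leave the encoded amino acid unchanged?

Codon 2: AGU (Ser) → GGU (Gly) — missense.
Codon 3: UCU (Ser) → UUU (Phe) — missense.
Codon 6: AUA (Ile) → AUG (Met) — missense.
Codon 7: GCG (Ala) → GCC (Ala) — synonymous.
Synonymous: 1 of 4.

1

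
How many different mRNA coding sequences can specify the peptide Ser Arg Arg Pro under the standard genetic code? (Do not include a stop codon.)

Ser: 6 codons.
Arg: 6 codons.
Arg: 6 codons.
Pro: 4 codons.
6 × 6 × 6 × 4 = 864.

864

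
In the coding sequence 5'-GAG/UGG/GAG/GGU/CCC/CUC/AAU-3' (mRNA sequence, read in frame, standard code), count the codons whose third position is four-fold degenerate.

3

Codon 1 GAG (Glu): third position 2-fold.
Codon 2 UGG (Trp): third position 1-fold.
Codon 3 GAG (Glu): third position 2-fold.
Codon 4 GGU (Gly): third position 4-fold.
Codon 5 CCC (Pro): third position 4-fold.
Codon 6 CUC (Leu): third position 4-fold.
Codon 7 AAU (Asn): third position 2-fold.
Four-fold degenerate third positions: 3.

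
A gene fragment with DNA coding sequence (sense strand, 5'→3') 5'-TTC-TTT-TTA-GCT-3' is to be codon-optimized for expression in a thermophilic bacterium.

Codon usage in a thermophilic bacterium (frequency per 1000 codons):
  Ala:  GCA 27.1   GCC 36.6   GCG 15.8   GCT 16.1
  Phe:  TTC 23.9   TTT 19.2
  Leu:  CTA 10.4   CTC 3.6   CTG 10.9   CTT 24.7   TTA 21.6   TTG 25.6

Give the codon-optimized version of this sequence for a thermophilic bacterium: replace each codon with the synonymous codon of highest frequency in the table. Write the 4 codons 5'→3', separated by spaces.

Codon 1 (Phe): best is TTC at 23.9.
Codon 2 (Phe): best is TTC at 23.9.
Codon 3 (Leu): best is TTG at 25.6.
Codon 4 (Ala): best is GCC at 36.6.

TTC TTC TTG GCC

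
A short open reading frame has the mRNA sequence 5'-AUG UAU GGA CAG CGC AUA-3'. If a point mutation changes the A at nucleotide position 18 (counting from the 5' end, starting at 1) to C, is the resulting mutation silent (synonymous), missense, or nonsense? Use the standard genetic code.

silent

Position 18 falls in codon 6: AUA → Ile.
After the substitution the codon is AUC → Ile.
Both encode Ile, so the change is synonymous.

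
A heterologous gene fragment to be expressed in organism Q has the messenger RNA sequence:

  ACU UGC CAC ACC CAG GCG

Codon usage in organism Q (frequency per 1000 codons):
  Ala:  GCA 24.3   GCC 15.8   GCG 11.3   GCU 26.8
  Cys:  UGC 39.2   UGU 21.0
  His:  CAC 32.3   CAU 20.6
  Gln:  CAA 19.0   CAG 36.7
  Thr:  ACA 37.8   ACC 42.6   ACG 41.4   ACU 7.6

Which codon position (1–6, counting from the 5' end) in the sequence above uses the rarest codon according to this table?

Codon 1 ACU (Thr): 7.6 per 1000.
Codon 2 UGC (Cys): 39.2 per 1000.
Codon 3 CAC (His): 32.3 per 1000.
Codon 4 ACC (Thr): 42.6 per 1000.
Codon 5 CAG (Gln): 36.7 per 1000.
Codon 6 GCG (Ala): 11.3 per 1000.
Lowest frequency is 7.6 at codon 1.

1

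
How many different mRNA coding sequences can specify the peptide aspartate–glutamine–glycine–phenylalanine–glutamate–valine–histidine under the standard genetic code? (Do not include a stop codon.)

Asp: 2 codons.
Gln: 2 codons.
Gly: 4 codons.
Phe: 2 codons.
Glu: 2 codons.
Val: 4 codons.
His: 2 codons.
2 × 2 × 4 × 2 × 2 × 4 × 2 = 512.

512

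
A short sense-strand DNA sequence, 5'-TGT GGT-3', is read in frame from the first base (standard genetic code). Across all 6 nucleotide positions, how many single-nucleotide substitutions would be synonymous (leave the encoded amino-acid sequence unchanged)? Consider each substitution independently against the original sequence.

4

Codon 1 (TGT, Cys): 1 synonymous substitution.
Codon 2 (GGT, Gly): 3 synonymous substitutions.
Total: 1 + 3 = 4.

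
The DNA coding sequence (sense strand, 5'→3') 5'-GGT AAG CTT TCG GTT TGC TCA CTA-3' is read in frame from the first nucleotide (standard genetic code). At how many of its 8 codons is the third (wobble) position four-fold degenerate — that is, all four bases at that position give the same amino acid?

6

Codon 1 GGT (Gly): third position 4-fold.
Codon 2 AAG (Lys): third position 2-fold.
Codon 3 CTT (Leu): third position 4-fold.
Codon 4 TCG (Ser): third position 4-fold.
Codon 5 GTT (Val): third position 4-fold.
Codon 6 TGC (Cys): third position 2-fold.
Codon 7 TCA (Ser): third position 4-fold.
Codon 8 CTA (Leu): third position 4-fold.
Four-fold degenerate third positions: 6.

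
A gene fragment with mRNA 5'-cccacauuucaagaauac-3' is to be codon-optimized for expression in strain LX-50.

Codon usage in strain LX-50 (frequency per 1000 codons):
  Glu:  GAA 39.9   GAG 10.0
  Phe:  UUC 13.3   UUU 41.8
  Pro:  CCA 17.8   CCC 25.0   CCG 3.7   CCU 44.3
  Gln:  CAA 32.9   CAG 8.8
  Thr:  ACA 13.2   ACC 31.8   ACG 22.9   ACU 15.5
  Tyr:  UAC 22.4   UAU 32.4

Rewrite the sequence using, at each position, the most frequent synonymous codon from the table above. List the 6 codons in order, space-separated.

Codon 1 (Pro): best is CCU at 44.3.
Codon 2 (Thr): best is ACC at 31.8.
Codon 3 (Phe): best is UUU at 41.8.
Codon 4 (Gln): best is CAA at 32.9.
Codon 5 (Glu): best is GAA at 39.9.
Codon 6 (Tyr): best is UAU at 32.4.

CCU ACC UUU CAA GAA UAU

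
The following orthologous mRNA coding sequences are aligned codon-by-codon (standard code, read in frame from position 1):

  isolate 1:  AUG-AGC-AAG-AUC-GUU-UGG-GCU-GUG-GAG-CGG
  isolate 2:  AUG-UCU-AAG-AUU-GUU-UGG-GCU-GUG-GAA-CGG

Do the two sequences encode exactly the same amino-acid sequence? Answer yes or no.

Codon 1: AUG Met / AUG Met — identical.
Codon 2: AGC Ser / UCU Ser — synonymous.
Codon 3: AAG Lys / AAG Lys — identical.
Codon 4: AUC Ile / AUU Ile — synonymous.
Codon 5: GUU Val / GUU Val — identical.
Codon 6: UGG Trp / UGG Trp — identical.
Codon 7: GCU Ala / GCU Ala — identical.
Codon 8: GUG Val / GUG Val — identical.
Codon 9: GAG Glu / GAA Glu — synonymous.
Codon 10: CGG Arg / CGG Arg — identical.
Nonsynonymous differences: 0 → same protein.

yes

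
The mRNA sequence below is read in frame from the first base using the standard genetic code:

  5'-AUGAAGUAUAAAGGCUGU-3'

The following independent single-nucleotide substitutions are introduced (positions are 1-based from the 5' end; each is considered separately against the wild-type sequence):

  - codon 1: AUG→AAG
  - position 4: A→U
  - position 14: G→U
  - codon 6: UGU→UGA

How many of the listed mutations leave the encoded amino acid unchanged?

Codon 1: AUG (Met) → AAG (Lys) — missense.
Codon 2: AAG (Lys) → UAG (Stop) — nonsense.
Codon 5: GGC (Gly) → GUC (Val) — missense.
Codon 6: UGU (Cys) → UGA (Stop) — nonsense.
Synonymous: 0 of 4.

0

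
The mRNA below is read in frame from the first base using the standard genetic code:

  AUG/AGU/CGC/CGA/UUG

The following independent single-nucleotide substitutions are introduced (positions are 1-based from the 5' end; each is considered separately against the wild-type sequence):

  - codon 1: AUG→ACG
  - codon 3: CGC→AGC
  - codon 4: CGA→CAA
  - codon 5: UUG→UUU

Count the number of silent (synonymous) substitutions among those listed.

Codon 1: AUG (Met) → ACG (Thr) — missense.
Codon 3: CGC (Arg) → AGC (Ser) — missense.
Codon 4: CGA (Arg) → CAA (Gln) — missense.
Codon 5: UUG (Leu) → UUU (Phe) — missense.
Synonymous: 0 of 4.

0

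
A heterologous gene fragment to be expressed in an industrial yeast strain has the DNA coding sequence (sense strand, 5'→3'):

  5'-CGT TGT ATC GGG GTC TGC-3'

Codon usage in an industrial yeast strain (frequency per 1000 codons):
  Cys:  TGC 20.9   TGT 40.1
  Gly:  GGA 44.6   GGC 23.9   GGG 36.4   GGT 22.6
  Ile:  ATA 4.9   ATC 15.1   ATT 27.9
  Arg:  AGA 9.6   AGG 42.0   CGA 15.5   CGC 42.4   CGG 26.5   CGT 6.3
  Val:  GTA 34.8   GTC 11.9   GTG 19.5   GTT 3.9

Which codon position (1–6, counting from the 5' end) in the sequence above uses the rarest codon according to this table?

Codon 1 CGT (Arg): 6.3 per 1000.
Codon 2 TGT (Cys): 40.1 per 1000.
Codon 3 ATC (Ile): 15.1 per 1000.
Codon 4 GGG (Gly): 36.4 per 1000.
Codon 5 GTC (Val): 11.9 per 1000.
Codon 6 TGC (Cys): 20.9 per 1000.
Lowest frequency is 6.3 at codon 1.

1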